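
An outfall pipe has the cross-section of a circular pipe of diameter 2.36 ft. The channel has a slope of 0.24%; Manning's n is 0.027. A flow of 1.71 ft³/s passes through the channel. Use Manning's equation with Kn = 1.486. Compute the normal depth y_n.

y_n = 0.727 ft

Manning's equation rearranged: A R^(2/3) = nQ / (1.486·√S) = 0.027 × 1.71 / (1.486 × √0.0024) = 0.6342.
Trying y = 0.835 ft: A R^(2/3) = 0.8258 — over.
Trying y = 0.558 ft: A R^(2/3) = 0.3773 — short.
Trying y = 0.727 ft: A R^(2/3) = 0.6342 — matches.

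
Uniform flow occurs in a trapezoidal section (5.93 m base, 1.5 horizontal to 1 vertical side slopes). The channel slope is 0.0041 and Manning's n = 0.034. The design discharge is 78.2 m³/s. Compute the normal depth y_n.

y_n = 2.8 m

Manning's equation rearranged: A R^(2/3) = nQ / (1·√S) = 0.034 × 78.2 / (√0.0041) = 41.52.
Trying y = 3.04 m: A R^(2/3) = 48.71 — too large.
Trying y = 2.8 m: A R^(2/3) = 41.5 — matches.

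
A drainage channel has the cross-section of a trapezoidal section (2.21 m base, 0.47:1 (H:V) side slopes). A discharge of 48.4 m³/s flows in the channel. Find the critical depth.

y_c = 2.95 m

At critical depth, Q² T / (g A³) = 1, i.e. A³/T = Q²/g = 48.4²/9.81 = 238.8.
At y = 2.21 m: A³/T = 86.32 — low.
At y = 3.74 m: A³/T = 570.7 — high.
At y = 2.95 m: A³/T = 239.7 — matches.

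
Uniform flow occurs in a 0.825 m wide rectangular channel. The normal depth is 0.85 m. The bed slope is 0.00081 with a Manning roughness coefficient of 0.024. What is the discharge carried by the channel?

Flow area A = b·y = 0.825 × 0.85 = 0.7012 m². Wetted perimeter P = b + 2y = 0.825 + 2×0.85 = 2.525 m.
Hydraulic radius R = A/P = 0.7012/2.525 = 0.2777 m.
Manning's equation: Q = (1/n) A R^(2/3) S^(1/2) = (1/0.024) × 0.7012 × 0.2777^(2/3) × 0.00081^(1/2) = 0.354 m³/s.

Q = 0.354 m³/s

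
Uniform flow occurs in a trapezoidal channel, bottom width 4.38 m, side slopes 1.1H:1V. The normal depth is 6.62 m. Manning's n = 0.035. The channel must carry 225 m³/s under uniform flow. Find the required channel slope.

S = 0.0022

With bottom width b = 4.38 m and side slope z = 1.1: A = (b + zy)y = (4.38 + 1.1×6.62)×6.62 = 77.2 m²; P = b + 2y√(1+z²) = 4.38 + 2×6.62×1.487 = 24.06 m.
Hydraulic radius R = A/P = 77.2/24.06 = 3.208 m.
From Manning's equation, S = [nQ / (1 A R^(2/3))]² = [0.035 × 225 / (1 × 77.2 × 3.208^(2/3))]² = 0.0022.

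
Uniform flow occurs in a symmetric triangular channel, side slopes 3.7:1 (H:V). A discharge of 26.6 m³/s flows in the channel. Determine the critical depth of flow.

y_c = 1.6 m

At critical depth, Q² T / (g A³) = 1, i.e. A³/T = Q²/g = 26.6²/9.81 = 72.13.
Trying y = 1.23 m: A³/T = 19.27 — short.
Trying y = 1.96 m: A³/T = 198 — over.
Trying y = 1.6 m: A³/T = 71.78 — ≈ 72.13.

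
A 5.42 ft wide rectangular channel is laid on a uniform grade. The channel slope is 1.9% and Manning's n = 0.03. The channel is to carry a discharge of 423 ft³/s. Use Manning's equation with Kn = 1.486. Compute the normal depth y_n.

y_n = 7.26 ft

Manning's equation rearranged: A R^(2/3) = nQ / (1.486·√S) = 0.03 × 423 / (1.486 × √0.019) = 61.95.
Trying y = 7.93 ft: A R^(2/3) = 68.68 — over.
Trying y = 7.26 ft: A R^(2/3) = 61.91 — matches.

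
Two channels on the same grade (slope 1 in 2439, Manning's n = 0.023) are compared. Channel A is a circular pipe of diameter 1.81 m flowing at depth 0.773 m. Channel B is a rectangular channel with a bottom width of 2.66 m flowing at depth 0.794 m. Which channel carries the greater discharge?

Channel A: For a circular section of diameter D = 1.81 m at depth y = 0.773 m, the central angle is θ = 2 arccos(1 − 2y/D) = 2.849 rad. Then A = (D²/8)(θ − sin θ) = 1.048 m² and P = Dθ/2 = 2.578 m. Hydraulic radius R = A/P = 1.048/2.578 = 0.4067 m. Q_A = (1/0.023)·1.048·0.4067^(2/3)·√0.00041 = 0.5066 m³/s.
Channel B: Flow area A = b·y = 2.66 × 0.794 = 2.112 m². Wetted perimeter P = b + 2y = 2.66 + 2×0.794 = 4.248 m. Hydraulic radius R = A/P = 2.112/4.248 = 0.4972 m. Q_B = (1/0.023)·2.112·0.4972^(2/3)·√0.00041 = 1.167 m³/s.
Q_A = 0.5066 m³/s vs Q_B = 1.167 m³/s, so channel B carries more.

channel B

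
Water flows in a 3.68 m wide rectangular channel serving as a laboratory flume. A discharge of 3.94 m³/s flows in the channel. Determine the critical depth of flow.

For a rectangular channel, critical depth y_c = (q²/g)^(1/3) where q = Q/b = 3.94/3.68 = 1.071 m²/s.
So y_c = (1.071²/9.81)^(1/3) = 0.489 m.

y_c = 0.489 m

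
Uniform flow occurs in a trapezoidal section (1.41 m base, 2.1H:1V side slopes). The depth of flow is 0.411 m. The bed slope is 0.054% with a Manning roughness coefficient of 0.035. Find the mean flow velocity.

V = 0.285 m/s

With bottom width b = 1.41 m and side slope z = 2.1: A = (b + zy)y = (1.41 + 2.1×0.411)×0.411 = 0.9342 m²; P = b + 2y√(1+z²) = 1.41 + 2×0.411×2.326 = 3.322 m.
Hydraulic radius R = A/P = 0.9342/3.322 = 0.2812 m.
From Manning's equation, V = (1/n) R^(2/3) S^(1/2) = (1/0.035) × 0.2812^(2/3) × 0.00054^(1/2) = 0.285 m/s.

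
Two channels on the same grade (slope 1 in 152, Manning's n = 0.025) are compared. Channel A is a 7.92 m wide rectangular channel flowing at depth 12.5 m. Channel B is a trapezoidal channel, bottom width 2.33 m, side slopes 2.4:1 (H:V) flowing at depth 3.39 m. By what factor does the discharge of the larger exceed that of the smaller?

3.96

Channel A: Flow area A = b·y = 7.92 × 12.5 = 99 m². Wetted perimeter P = b + 2y = 7.92 + 2×12.5 = 32.92 m. Hydraulic radius R = A/P = 99/32.92 = 3.007 m. Q_A = (1/0.025)·99·3.007^(2/3)·√0.006579 = 669.2 m³/s.
Channel B: With bottom width b = 2.33 m and side slope z = 2.4: A = (b + zy)y = (2.33 + 2.4×3.39)×3.39 = 35.48 m²; P = b + 2y√(1+z²) = 2.33 + 2×3.39×2.6 = 19.96 m. Hydraulic radius R = A/P = 35.48/19.96 = 1.778 m. Q_B = (1/0.025)·35.48·1.778^(2/3)·√0.006579 = 168.9 m³/s.
The larger discharge is 669.2 m³/s and the smaller is 168.9 m³/s; the ratio is 3.96.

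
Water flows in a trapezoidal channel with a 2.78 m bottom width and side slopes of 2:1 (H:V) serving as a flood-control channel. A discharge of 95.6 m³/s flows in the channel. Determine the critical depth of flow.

At critical depth, Q² T / (g A³) = 1, i.e. A³/T = Q²/g = 95.6²/9.81 = 931.6.
Try y = 3.44 m: A³/T = 2219 — high.
Try y = 1.98 m: A³/T = 222.1 — low.
Try y = 2.81 m: A³/T = 938 — close enough.

y_c = 2.81 m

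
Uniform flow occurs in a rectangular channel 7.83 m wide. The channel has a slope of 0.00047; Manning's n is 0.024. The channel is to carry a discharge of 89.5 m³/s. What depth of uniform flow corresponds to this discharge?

Manning's equation rearranged: A R^(2/3) = nQ / (1·√S) = 0.024 × 89.5 / (√0.00047) = 99.08.
Trying y = 8.61 m: A R^(2/3) = 130.4 — over.
Trying y = 6.88 m: A R^(2/3) = 99.1 — close enough.

y_n = 6.88 m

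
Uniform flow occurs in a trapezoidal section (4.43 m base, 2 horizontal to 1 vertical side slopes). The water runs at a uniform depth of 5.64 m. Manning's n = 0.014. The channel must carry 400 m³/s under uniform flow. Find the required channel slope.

With bottom width b = 4.43 m and side slope z = 2: A = (b + zy)y = (4.43 + 2×5.64)×5.64 = 88.6 m²; P = b + 2y√(1+z²) = 4.43 + 2×5.64×2.236 = 29.65 m.
Hydraulic radius R = A/P = 88.6/29.65 = 2.988 m.
From Manning's equation, S = [nQ / (1 A R^(2/3))]² = [0.014 × 400 / (1 × 88.6 × 2.988^(2/3))]² = 0.000928.

S = 0.000928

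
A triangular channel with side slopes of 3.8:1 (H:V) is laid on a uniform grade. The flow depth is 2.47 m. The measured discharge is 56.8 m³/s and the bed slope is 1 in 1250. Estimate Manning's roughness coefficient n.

For a triangular section with side slope z = 3.8: A = zy² = 3.8×2.47² = 23.18 m²; P = 2y√(1+z²) = 2×2.47×3.929 = 19.41 m.
Hydraulic radius R = A/P = 23.18/19.41 = 1.194 m.
Rearranging Manning's equation: n = (1/Q) A R^(2/3) S^(1/2) = (1/56.8) × 23.18 × 1.194^(2/3) × √0.0008 = 0.013.

n = 0.013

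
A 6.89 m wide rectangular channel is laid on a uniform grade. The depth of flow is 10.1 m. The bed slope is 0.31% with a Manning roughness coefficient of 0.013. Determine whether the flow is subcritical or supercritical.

subcritical

Flow area A = b·y = 6.89 × 10.1 = 69.59 m². Wetted perimeter P = b + 2y = 6.89 + 2×10.1 = 27.09 m.
Hydraulic radius R = A/P = 69.59/27.09 = 2.569 m.
V = (1/n) R^(2/3) √S = (1/0.013) × 2.569^(2/3) × √0.0031 = 8.033 m/s. Hydraulic depth D_h = A/T = 69.59/6.89 = 10.1 m.
Froude number Fr = V/√(g·D_h) = 8.033/√(9.81×10.1) = 0.807, which is less than 1, so the flow is subcritical.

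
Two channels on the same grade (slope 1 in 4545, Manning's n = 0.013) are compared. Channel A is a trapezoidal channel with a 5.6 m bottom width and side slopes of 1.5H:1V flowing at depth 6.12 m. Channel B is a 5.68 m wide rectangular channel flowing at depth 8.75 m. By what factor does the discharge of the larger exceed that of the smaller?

Channel A: With bottom width b = 5.6 m and side slope z = 1.5: A = (b + zy)y = (5.6 + 1.5×6.12)×6.12 = 90.45 m²; P = b + 2y√(1+z²) = 5.6 + 2×6.12×1.803 = 27.67 m. Hydraulic radius R = A/P = 90.45/27.67 = 3.269 m. Q_A = (1/0.013)·90.45·3.269^(2/3)·√0.00022 = 227.4 m³/s.
Channel B: Flow area A = b·y = 5.68 × 8.75 = 49.7 m². Wetted perimeter P = b + 2y = 5.68 + 2×8.75 = 23.18 m. Hydraulic radius R = A/P = 49.7/23.18 = 2.144 m. Q_B = (1/0.013)·49.7·2.144^(2/3)·√0.00022 = 94.29 m³/s.
The larger discharge is 227.4 m³/s and the smaller is 94.29 m³/s; the ratio is 2.41.

2.41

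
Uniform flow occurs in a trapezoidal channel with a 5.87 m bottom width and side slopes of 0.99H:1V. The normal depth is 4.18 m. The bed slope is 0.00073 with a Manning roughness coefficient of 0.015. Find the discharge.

Q = 134 m³/s

With bottom width b = 5.87 m and side slope z = 0.99: A = (b + zy)y = (5.87 + 0.99×4.18)×4.18 = 41.83 m²; P = b + 2y√(1+z²) = 5.87 + 2×4.18×1.407 = 17.63 m.
Hydraulic radius R = A/P = 41.83/17.63 = 2.372 m.
Manning's equation: Q = (1/n) A R^(2/3) S^(1/2) = (1/0.015) × 41.83 × 2.372^(2/3) × 0.00073^(1/2) = 134 m³/s.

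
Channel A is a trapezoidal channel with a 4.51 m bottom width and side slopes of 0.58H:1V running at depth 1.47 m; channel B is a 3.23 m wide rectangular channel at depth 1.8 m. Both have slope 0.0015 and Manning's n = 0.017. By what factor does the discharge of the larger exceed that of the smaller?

1.51

Channel A: With bottom width b = 4.51 m and side slope z = 0.58: A = (b + zy)y = (4.51 + 0.58×1.47)×1.47 = 7.883 m²; P = b + 2y√(1+z²) = 4.51 + 2×1.47×1.156 = 7.909 m. Hydraulic radius R = A/P = 7.883/7.909 = 0.9968 m. Q_A = (1/0.017)·7.883·0.9968^(2/3)·√0.0015 = 17.92 m³/s.
Channel B: Flow area A = b·y = 3.23 × 1.8 = 5.814 m². Wetted perimeter P = b + 2y = 3.23 + 2×1.8 = 6.83 m. Hydraulic radius R = A/P = 5.814/6.83 = 0.8512 m. Q_B = (1/0.017)·5.814·0.8512^(2/3)·√0.0015 = 11.9 m³/s.
The larger discharge is 17.92 m³/s and the smaller is 11.9 m³/s; the ratio is 1.51.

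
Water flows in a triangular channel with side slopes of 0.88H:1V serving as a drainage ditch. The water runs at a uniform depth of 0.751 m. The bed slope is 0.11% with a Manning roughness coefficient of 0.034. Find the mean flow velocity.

V = 0.385 m/s

For a triangular section with side slope z = 0.88: A = zy² = 0.88×0.751² = 0.4963 m²; P = 2y√(1+z²) = 2×0.751×1.332 = 2.001 m.
Hydraulic radius R = A/P = 0.4963/2.001 = 0.2481 m.
From Manning's equation, V = (1/n) R^(2/3) S^(1/2) = (1/0.034) × 0.2481^(2/3) × 0.0011^(1/2) = 0.385 m/s.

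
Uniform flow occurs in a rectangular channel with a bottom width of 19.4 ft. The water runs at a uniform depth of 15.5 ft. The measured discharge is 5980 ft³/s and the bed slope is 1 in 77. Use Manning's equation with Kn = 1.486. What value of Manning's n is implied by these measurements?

Flow area A = b·y = 19.4 × 15.5 = 300.7 ft². Wetted perimeter P = b + 2y = 19.4 + 2×15.5 = 50.4 ft.
Hydraulic radius R = A/P = 300.7/50.4 = 5.966 ft.
Rearranging Manning's equation: n = (1.486/Q) A R^(2/3) S^(1/2) = (1.486/5980) × 300.7 × 5.966^(2/3) × √0.01299 = 0.028.

n = 0.028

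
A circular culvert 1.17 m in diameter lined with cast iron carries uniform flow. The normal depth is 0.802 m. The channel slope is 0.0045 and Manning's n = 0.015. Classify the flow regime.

subcritical

For a circular section of diameter D = 1.17 m at depth y = 0.802 m, the central angle is θ = 2 arccos(1 − 2y/D) = 3.902 rad. Then A = (D²/8)(θ − sin θ) = 0.7855 m² and P = Dθ/2 = 2.282 m.
Hydraulic radius R = A/P = 0.7855/2.282 = 0.3441 m.
V = (1/n) R^(2/3) √S = (1/0.015) × 0.3441^(2/3) × √0.0045 = 2.196 m/s. Hydraulic depth D_h = A/T = 0.7855/1.087 = 0.723 m.
Froude number Fr = V/√(g·D_h) = 2.196/√(9.81×0.723) = 0.825, which is less than 1, so the flow is subcritical.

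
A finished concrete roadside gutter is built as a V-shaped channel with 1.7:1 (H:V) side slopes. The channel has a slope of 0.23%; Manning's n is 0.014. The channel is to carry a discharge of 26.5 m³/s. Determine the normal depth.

y_n = 2.18 m

Manning's equation rearranged: A R^(2/3) = nQ / (1·√S) = 0.014 × 26.5 / (√0.0023) = 7.736.
At y = 2.61 m: A R^(2/3) = 12.53 — high.
At y = 1.91 m: A R^(2/3) = 5.447 — low.
At y = 2.18 m: A R^(2/3) = 7.75 — matches.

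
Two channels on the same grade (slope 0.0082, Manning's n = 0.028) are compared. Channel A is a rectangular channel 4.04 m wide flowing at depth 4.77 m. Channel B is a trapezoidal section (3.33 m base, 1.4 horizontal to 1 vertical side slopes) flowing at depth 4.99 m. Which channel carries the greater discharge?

Channel A: Flow area A = b·y = 4.04 × 4.77 = 19.27 m². Wetted perimeter P = b + 2y = 4.04 + 2×4.77 = 13.58 m. Hydraulic radius R = A/P = 19.27/13.58 = 1.419 m. Q_A = (1/0.028)·19.27·1.419^(2/3)·√0.0082 = 78.7 m³/s.
Channel B: With bottom width b = 3.33 m and side slope z = 1.4: A = (b + zy)y = (3.33 + 1.4×4.99)×4.99 = 51.48 m²; P = b + 2y√(1+z²) = 3.33 + 2×4.99×1.72 = 20.5 m. Hydraulic radius R = A/P = 51.48/20.5 = 2.511 m. Q_B = (1/0.028)·51.48·2.511^(2/3)·√0.0082 = 307.6 m³/s.
Q_A = 78.7 m³/s vs Q_B = 307.6 m³/s, so channel B carries more.

channel B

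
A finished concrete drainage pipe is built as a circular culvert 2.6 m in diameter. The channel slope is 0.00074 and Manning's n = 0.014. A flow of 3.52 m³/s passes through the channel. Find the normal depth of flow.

y_n = 1.23 m

Manning's equation rearranged: A R^(2/3) = nQ / (1·√S) = 0.014 × 3.52 / (√0.00074) = 1.812.
Trying y = 1.41 m: A R^(2/3) = 2.281 — too large.
Trying y = 1.01 m: A R^(2/3) = 1.272 — too small.
Trying y = 1.23 m: A R^(2/3) = 1.811 — close enough.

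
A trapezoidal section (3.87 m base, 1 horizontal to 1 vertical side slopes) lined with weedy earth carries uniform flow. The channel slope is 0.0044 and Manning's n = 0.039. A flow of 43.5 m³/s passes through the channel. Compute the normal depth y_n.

y_n = 2.81 m

Manning's equation rearranged: A R^(2/3) = nQ / (1·√S) = 0.039 × 43.5 / (√0.0044) = 25.58.
At y = 2.45 m: A R^(2/3) = 19.69 — short.
At y = 3.06 m: A R^(2/3) = 30.12 — over.
At y = 2.81 m: A R^(2/3) = 25.55 — close enough.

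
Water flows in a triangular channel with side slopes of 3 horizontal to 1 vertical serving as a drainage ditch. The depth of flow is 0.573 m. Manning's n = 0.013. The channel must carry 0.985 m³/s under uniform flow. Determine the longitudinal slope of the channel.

For a triangular section with side slope z = 3: A = zy² = 3×0.573² = 0.985 m²; P = 2y√(1+z²) = 2×0.573×3.162 = 3.624 m.
Hydraulic radius R = A/P = 0.985/3.624 = 0.2718 m.
From Manning's equation, S = [nQ / (1 A R^(2/3))]² = [0.013 × 0.985 / (1 × 0.985 × 0.2718^(2/3))]² = 0.00096.

S = 0.00096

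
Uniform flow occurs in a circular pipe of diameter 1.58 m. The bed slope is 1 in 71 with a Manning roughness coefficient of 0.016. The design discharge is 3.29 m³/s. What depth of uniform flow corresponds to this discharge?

Manning's equation rearranged: A R^(2/3) = nQ / (1·√S) = 0.016 × 3.29 / (√0.01408) = 0.4436.
Try y = 0.557 m: A R^(2/3) = 0.2813 — low.
Try y = 0.886 m: A R^(2/3) = 0.6378 — high.
Try y = 0.715 m: A R^(2/3) = 0.444 — close enough.

y_n = 0.715 m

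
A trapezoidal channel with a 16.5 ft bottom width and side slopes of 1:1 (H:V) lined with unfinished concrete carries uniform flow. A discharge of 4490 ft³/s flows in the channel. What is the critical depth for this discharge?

At critical depth, Q² T / (g A³) = 1, i.e. A³/T = Q²/g = 4490²/32.2 = 626100.
At y = 8.92 ft: A³/T = 339500 — short.
At y = 10.6 ft: A³/T = 628800 — close enough.

y_c = 10.6 ft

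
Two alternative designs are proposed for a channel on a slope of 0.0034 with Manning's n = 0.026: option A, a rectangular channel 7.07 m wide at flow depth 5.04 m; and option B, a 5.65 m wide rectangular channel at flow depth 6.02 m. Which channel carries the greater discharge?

Channel A: Flow area A = b·y = 7.07 × 5.04 = 35.63 m². Wetted perimeter P = b + 2y = 7.07 + 2×5.04 = 17.15 m. Hydraulic radius R = A/P = 35.63/17.15 = 2.078 m. Q_A = (1/0.026)·35.63·2.078^(2/3)·√0.0034 = 130.1 m³/s.
Channel B: Flow area A = b·y = 5.65 × 6.02 = 34.01 m². Wetted perimeter P = b + 2y = 5.65 + 2×6.02 = 17.69 m. Hydraulic radius R = A/P = 34.01/17.69 = 1.923 m. Q_B = (1/0.026)·34.01·1.923^(2/3)·√0.0034 = 117.9 m³/s.
Q_A = 130.1 m³/s vs Q_B = 117.9 m³/s, so channel A carries more.

channel A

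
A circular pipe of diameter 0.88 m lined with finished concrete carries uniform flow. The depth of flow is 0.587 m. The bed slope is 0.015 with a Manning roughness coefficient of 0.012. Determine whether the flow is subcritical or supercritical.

For a circular section of diameter D = 0.88 m at depth y = 0.587 m, the central angle is θ = 2 arccos(1 − 2y/D) = 3.823 rad. Then A = (D²/8)(θ − sin θ) = 0.431 m² and P = Dθ/2 = 1.682 m.
Hydraulic radius R = A/P = 0.431/1.682 = 0.2562 m.
V = (1/n) R^(2/3) √S = (1/0.012) × 0.2562^(2/3) × √0.015 = 4.117 m/s. Hydraulic depth D_h = A/T = 0.431/0.8294 = 0.5197 m.
Froude number Fr = V/√(g·D_h) = 4.117/√(9.81×0.5197) = 1.82, which is greater than 1, so the flow is supercritical.

supercritical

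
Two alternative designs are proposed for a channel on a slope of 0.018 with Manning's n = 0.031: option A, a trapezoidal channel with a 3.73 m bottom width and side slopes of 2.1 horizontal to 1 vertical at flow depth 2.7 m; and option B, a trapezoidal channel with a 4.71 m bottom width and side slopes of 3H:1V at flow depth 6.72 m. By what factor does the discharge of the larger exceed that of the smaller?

Channel A: With bottom width b = 3.73 m and side slope z = 2.1: A = (b + zy)y = (3.73 + 2.1×2.7)×2.7 = 25.38 m²; P = b + 2y√(1+z²) = 3.73 + 2×2.7×2.326 = 16.29 m. Hydraulic radius R = A/P = 25.38/16.29 = 1.558 m. Q_A = (1/0.031)·25.38·1.558^(2/3)·√0.018 = 147.6 m³/s.
Channel B: With bottom width b = 4.71 m and side slope z = 3: A = (b + zy)y = (4.71 + 3×6.72)×6.72 = 167.1 m²; P = b + 2y√(1+z²) = 4.71 + 2×6.72×3.162 = 47.21 m. Hydraulic radius R = A/P = 167.1/47.21 = 3.54 m. Q_B = (1/0.031)·167.1·3.54^(2/3)·√0.018 = 1680 m³/s.
The larger discharge is 1680 m³/s and the smaller is 147.6 m³/s; the ratio is 11.4.

11.4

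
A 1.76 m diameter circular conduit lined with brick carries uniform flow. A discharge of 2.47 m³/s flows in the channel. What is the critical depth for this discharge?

At critical depth, Q² T / (g A³) = 1, i.e. A³/T = Q²/g = 2.47²/9.81 = 0.6219.
Try y = 0.531 m: A³/T = 0.1466 — short.
Try y = 0.977 m: A³/T = 1.525 — over.
Try y = 0.773 m: A³/T = 0.6229 — ≈ 0.6219.

y_c = 0.773 m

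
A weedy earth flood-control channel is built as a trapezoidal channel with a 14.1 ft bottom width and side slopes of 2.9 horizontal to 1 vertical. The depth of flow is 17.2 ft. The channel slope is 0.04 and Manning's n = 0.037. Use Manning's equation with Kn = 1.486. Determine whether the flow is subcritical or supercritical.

supercritical

With bottom width b = 14.1 ft and side slope z = 2.9: A = (b + zy)y = (14.1 + 2.9×17.2)×17.2 = 1100 ft²; P = b + 2y√(1+z²) = 14.1 + 2×17.2×3.068 = 119.6 ft.
Hydraulic radius R = A/P = 1100/119.6 = 9.199 ft.
V = (1.486/n) R^(2/3) √S = (1.486/0.037) × 9.199^(2/3) × √0.04 = 35.27 ft/s. Hydraulic depth D_h = A/T = 1100/113.9 = 9.665 ft.
Froude number Fr = V/√(g·D_h) = 35.27/√(32.2×9.665) = 2, which is greater than 1, so the flow is supercritical.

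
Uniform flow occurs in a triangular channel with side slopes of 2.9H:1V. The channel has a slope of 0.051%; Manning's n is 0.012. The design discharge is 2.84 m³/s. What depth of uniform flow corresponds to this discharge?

Manning's equation rearranged: A R^(2/3) = nQ / (1·√S) = 0.012 × 2.84 / (√0.00051) = 1.509.
At y = 1.12 m: A R^(2/3) = 2.381 — too large.
At y = 0.689 m: A R^(2/3) = 0.6517 — too small.
At y = 0.944 m: A R^(2/3) = 1.509 — close enough.

y_n = 0.944 m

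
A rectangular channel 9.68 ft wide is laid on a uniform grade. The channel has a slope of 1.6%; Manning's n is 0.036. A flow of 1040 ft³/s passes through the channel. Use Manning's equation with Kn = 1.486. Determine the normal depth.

Manning's equation rearranged: A R^(2/3) = nQ / (1.486·√S) = 0.036 × 1040 / (1.486 × √0.016) = 199.2.
Trying y = 12 ft: A R^(2/3) = 265.2 — over.
Trying y = 7.11 ft: A R^(2/3) = 139.3 — short.
Trying y = 9.47 ft: A R^(2/3) = 199.2 — matches.

y_n = 9.47 ft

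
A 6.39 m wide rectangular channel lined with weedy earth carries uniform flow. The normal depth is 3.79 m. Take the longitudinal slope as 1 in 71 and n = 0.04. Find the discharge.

Q = 104 m³/s

Flow area A = b·y = 6.39 × 3.79 = 24.22 m². Wetted perimeter P = b + 2y = 6.39 + 2×3.79 = 13.97 m.
Hydraulic radius R = A/P = 24.22/13.97 = 1.734 m.
Manning's equation: Q = (1/n) A R^(2/3) S^(1/2) = (1/0.04) × 24.22 × 1.734^(2/3) × 0.01408^(1/2) = 104 m³/s.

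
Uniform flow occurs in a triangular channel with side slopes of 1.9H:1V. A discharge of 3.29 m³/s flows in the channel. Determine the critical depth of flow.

At critical depth, Q² T / (g A³) = 1, i.e. A³/T = Q²/g = 3.29²/9.81 = 1.103.
At y = 1.15 m: A³/T = 3.63 — over.
At y = 0.692 m: A³/T = 0.2864 — short.
At y = 0.906 m: A³/T = 1.102 — matches.

y_c = 0.906 m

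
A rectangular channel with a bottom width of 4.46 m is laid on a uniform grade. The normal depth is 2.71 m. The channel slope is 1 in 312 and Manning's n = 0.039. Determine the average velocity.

Flow area A = b·y = 4.46 × 2.71 = 12.09 m². Wetted perimeter P = b + 2y = 4.46 + 2×2.71 = 9.88 m.
Hydraulic radius R = A/P = 12.09/9.88 = 1.223 m.
From Manning's equation, V = (1/n) R^(2/3) S^(1/2) = (1/0.039) × 1.223^(2/3) × 0.003205^(1/2) = 1.66 m/s.

V = 1.66 m/s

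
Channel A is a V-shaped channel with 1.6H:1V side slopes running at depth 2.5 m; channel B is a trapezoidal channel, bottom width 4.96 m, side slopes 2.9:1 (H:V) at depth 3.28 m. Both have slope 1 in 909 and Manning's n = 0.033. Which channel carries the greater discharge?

Channel A: For a triangular section with side slope z = 1.6: A = zy² = 1.6×2.5² = 10 m²; P = 2y√(1+z²) = 2×2.5×1.887 = 9.434 m. Hydraulic radius R = A/P = 10/9.434 = 1.06 m. Q_A = (1/0.033)·10·1.06^(2/3)·√0.0011 = 10.45 m³/s.
Channel B: With bottom width b = 4.96 m and side slope z = 2.9: A = (b + zy)y = (4.96 + 2.9×3.28)×3.28 = 47.47 m²; P = b + 2y√(1+z²) = 4.96 + 2×3.28×3.068 = 25.08 m. Hydraulic radius R = A/P = 47.47/25.08 = 1.892 m. Q_B = (1/0.033)·47.47·1.892^(2/3)·√0.0011 = 72.99 m³/s.
Q_A = 10.45 m³/s vs Q_B = 72.99 m³/s, so channel B carries more.

channel B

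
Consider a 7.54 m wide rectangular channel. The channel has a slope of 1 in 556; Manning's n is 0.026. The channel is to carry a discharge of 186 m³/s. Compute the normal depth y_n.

y_n = 8.06 m

Manning's equation rearranged: A R^(2/3) = nQ / (1·√S) = 0.026 × 186 / (√0.001799) = 114.
Trying y = 6.07 m: A R^(2/3) = 80.34 — too small.
Trying y = 9.8 m: A R^(2/3) = 144.1 — too large.
Trying y = 8.06 m: A R^(2/3) = 114 — ≈ 114.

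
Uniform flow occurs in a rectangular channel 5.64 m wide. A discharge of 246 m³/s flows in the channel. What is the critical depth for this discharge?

For a rectangular channel, critical depth y_c = (q²/g)^(1/3) where q = Q/b = 246/5.64 = 43.62 m²/s.
So y_c = (43.62²/9.81)^(1/3) = 5.79 m.

y_c = 5.79 m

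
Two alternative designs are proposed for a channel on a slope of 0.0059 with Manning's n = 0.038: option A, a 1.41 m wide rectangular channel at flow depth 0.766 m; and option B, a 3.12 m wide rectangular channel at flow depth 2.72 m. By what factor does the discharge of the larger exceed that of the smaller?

15.2

Channel A: Flow area A = b·y = 1.41 × 0.766 = 1.08 m². Wetted perimeter P = b + 2y = 1.41 + 2×0.766 = 2.942 m. Hydraulic radius R = A/P = 1.08/2.942 = 0.3671 m. Q_A = (1/0.038)·1.08·0.3671^(2/3)·√0.0059 = 1.119 m³/s.
Channel B: Flow area A = b·y = 3.12 × 2.72 = 8.486 m². Wetted perimeter P = b + 2y = 3.12 + 2×2.72 = 8.56 m. Hydraulic radius R = A/P = 8.486/8.56 = 0.9914 m. Q_B = (1/0.038)·8.486·0.9914^(2/3)·√0.0059 = 17.06 m³/s.
The larger discharge is 17.06 m³/s and the smaller is 1.119 m³/s; the ratio is 15.2.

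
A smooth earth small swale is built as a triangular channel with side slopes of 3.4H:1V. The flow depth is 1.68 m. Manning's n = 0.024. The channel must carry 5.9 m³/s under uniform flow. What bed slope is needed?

For a triangular section with side slope z = 3.4: A = zy² = 3.4×1.68² = 9.596 m²; P = 2y√(1+z²) = 2×1.68×3.544 = 11.91 m.
Hydraulic radius R = A/P = 9.596/11.91 = 0.8059 m.
From Manning's equation, S = [nQ / (1 A R^(2/3))]² = [0.024 × 5.9 / (1 × 9.596 × 0.8059^(2/3))]² = 0.00029.

S = 0.00029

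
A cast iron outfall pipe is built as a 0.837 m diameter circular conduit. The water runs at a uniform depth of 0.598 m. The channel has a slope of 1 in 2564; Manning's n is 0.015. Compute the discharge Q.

For a circular section of diameter D = 0.837 m at depth y = 0.598 m, the central angle is θ = 2 arccos(1 − 2y/D) = 4.028 rad. Then A = (D²/8)(θ − sin θ) = 0.4206 m² and P = Dθ/2 = 1.686 m.
Hydraulic radius R = A/P = 0.4206/1.686 = 0.2495 m.
Manning's equation: Q = (1/n) A R^(2/3) S^(1/2) = (1/0.015) × 0.4206 × 0.2495^(2/3) × 0.00039^(1/2) = 0.219 m³/s.

Q = 0.219 m³/s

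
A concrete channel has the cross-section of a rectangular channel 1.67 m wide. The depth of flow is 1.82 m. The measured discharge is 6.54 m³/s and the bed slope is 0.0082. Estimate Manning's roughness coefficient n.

Flow area A = b·y = 1.67 × 1.82 = 3.039 m². Wetted perimeter P = b + 2y = 1.67 + 2×1.82 = 5.31 m.
Hydraulic radius R = A/P = 3.039/5.31 = 0.5724 m.
Rearranging Manning's equation: n = (1/Q) A R^(2/3) S^(1/2) = (1/6.54) × 3.039 × 0.5724^(2/3) × √0.0082 = 0.029.

n = 0.029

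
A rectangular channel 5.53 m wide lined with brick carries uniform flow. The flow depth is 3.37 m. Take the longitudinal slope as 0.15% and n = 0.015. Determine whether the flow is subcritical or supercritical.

subcritical

Flow area A = b·y = 5.53 × 3.37 = 18.64 m². Wetted perimeter P = b + 2y = 5.53 + 2×3.37 = 12.27 m.
Hydraulic radius R = A/P = 18.64/12.27 = 1.519 m.
V = (1/n) R^(2/3) √S = (1/0.015) × 1.519^(2/3) × √0.0015 = 3.412 m/s. Hydraulic depth D_h = A/T = 18.64/5.53 = 3.37 m.
Froude number Fr = V/√(g·D_h) = 3.412/√(9.81×3.37) = 0.593, which is less than 1, so the flow is subcritical.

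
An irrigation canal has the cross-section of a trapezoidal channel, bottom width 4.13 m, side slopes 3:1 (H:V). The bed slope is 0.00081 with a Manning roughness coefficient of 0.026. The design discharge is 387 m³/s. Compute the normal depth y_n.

y_n = 6.55 m

Manning's equation rearranged: A R^(2/3) = nQ / (1·√S) = 0.026 × 387 / (√0.00081) = 353.5.
At y = 5.86 m: A R^(2/3) = 269.8 — short.
At y = 8.36 m: A R^(2/3) = 644.1 — over.
At y = 6.55 m: A R^(2/3) = 353.5 — close enough.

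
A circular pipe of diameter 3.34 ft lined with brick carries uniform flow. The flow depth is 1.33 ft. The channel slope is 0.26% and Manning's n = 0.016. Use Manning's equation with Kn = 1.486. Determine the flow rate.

For a circular section of diameter D = 3.34 ft at depth y = 1.33 ft, the central angle is θ = 2 arccos(1 − 2y/D) = 2.732 rad. Then A = (D²/8)(θ − sin θ) = 3.253 ft² and P = Dθ/2 = 4.562 ft.
Hydraulic radius R = A/P = 3.253/4.562 = 0.7131 ft.
Manning's equation: Q = (1.486/n) A R^(2/3) S^(1/2) = (1.486/0.016) × 3.253 × 0.7131^(2/3) × 0.0026^(1/2) = 12.3 ft³/s.

Q = 12.3 ft³/s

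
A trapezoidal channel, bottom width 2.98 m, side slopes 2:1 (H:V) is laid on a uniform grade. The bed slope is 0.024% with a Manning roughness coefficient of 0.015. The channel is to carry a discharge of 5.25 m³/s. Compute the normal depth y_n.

Manning's equation rearranged: A R^(2/3) = nQ / (1·√S) = 0.015 × 5.25 / (√0.00024) = 5.083.
Trying y = 1.27 m: A R^(2/3) = 6.089 — over.
Trying y = 1.16 m: A R^(2/3) = 5.087 — ≈ 5.083.

y_n = 1.16 m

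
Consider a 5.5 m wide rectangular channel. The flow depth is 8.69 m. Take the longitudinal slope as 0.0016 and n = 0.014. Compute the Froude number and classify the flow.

Flow area A = b·y = 5.5 × 8.69 = 47.79 m². Wetted perimeter P = b + 2y = 5.5 + 2×8.69 = 22.88 m.
Hydraulic radius R = A/P = 47.79/22.88 = 2.089 m.
V = (1/n) R^(2/3) √S = (1/0.014) × 2.089^(2/3) × √0.0016 = 4.669 m/s. Hydraulic depth D_h = A/T = 47.79/5.5 = 8.69 m.
Froude number Fr = V/√(g·D_h) = 4.669/√(9.81×8.69) = 0.506, which is less than 1, so the flow is subcritical.

subcritical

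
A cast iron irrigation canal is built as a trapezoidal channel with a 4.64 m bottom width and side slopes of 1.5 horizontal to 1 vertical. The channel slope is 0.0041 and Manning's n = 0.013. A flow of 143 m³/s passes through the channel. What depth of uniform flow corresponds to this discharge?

y_n = 2.55 m

Manning's equation rearranged: A R^(2/3) = nQ / (1·√S) = 0.013 × 143 / (√0.0041) = 29.03.
At y = 2.77 m: A R^(2/3) = 34.23 — over.
At y = 2.55 m: A R^(2/3) = 29.04 — close enough.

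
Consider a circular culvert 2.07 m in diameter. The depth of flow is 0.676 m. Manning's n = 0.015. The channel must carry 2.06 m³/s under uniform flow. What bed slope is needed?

S = 0.00382

For a circular section of diameter D = 2.07 m at depth y = 0.676 m, the central angle is θ = 2 arccos(1 − 2y/D) = 2.433 rad. Then A = (D²/8)(θ − sin θ) = 0.9547 m² and P = Dθ/2 = 2.518 m.
Hydraulic radius R = A/P = 0.9547/2.518 = 0.3791 m.
From Manning's equation, S = [nQ / (1 A R^(2/3))]² = [0.015 × 2.06 / (1 × 0.9547 × 0.3791^(2/3))]² = 0.00382.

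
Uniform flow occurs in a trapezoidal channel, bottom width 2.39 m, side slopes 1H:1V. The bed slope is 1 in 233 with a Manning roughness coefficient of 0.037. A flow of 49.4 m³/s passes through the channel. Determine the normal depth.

Manning's equation rearranged: A R^(2/3) = nQ / (1·√S) = 0.037 × 49.4 / (√0.004292) = 27.9.
Try y = 2.73 m: A R^(2/3) = 17.34 — short.
Try y = 3.43 m: A R^(2/3) = 27.89 — close enough.

y_n = 3.43 m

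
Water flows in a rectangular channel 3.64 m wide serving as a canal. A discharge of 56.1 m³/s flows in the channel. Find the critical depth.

For a rectangular channel, critical depth y_c = (q²/g)^(1/3) where q = Q/b = 56.1/3.64 = 15.41 m²/s.
So y_c = (15.41²/9.81)^(1/3) = 2.89 m.

y_c = 2.89 m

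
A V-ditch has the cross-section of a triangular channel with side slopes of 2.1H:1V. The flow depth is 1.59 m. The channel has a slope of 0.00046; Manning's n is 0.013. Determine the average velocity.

V = 1.32 m/s

For a triangular section with side slope z = 2.1: A = zy² = 2.1×1.59² = 5.309 m²; P = 2y√(1+z²) = 2×1.59×2.326 = 7.396 m.
Hydraulic radius R = A/P = 5.309/7.396 = 0.7178 m.
From Manning's equation, V = (1/n) R^(2/3) S^(1/2) = (1/0.013) × 0.7178^(2/3) × 0.00046^(1/2) = 1.32 m/s.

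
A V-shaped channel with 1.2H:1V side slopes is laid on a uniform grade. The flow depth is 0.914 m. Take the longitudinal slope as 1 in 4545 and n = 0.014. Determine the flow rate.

Q = 0.529 m³/s

For a triangular section with side slope z = 1.2: A = zy² = 1.2×0.914² = 1.002 m²; P = 2y√(1+z²) = 2×0.914×1.562 = 2.855 m.
Hydraulic radius R = A/P = 1.002/2.855 = 0.3511 m.
Manning's equation: Q = (1/n) A R^(2/3) S^(1/2) = (1/0.014) × 1.002 × 0.3511^(2/3) × 0.00022^(1/2) = 0.529 m³/s.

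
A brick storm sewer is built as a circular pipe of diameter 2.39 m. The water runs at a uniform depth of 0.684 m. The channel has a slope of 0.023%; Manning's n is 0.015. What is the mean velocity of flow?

For a circular section of diameter D = 2.39 m at depth y = 0.684 m, the central angle is θ = 2 arccos(1 − 2y/D) = 2.258 rad. Then A = (D²/8)(θ − sin θ) = 1.06 m² and P = Dθ/2 = 2.698 m.
Hydraulic radius R = A/P = 1.06/2.698 = 0.3929 m.
From Manning's equation, V = (1/n) R^(2/3) S^(1/2) = (1/0.015) × 0.3929^(2/3) × 0.00023^(1/2) = 0.542 m/s.

V = 0.542 m/s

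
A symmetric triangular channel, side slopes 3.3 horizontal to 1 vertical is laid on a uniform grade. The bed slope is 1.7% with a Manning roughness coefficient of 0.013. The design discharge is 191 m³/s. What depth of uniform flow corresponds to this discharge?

Manning's equation rearranged: A R^(2/3) = nQ / (1·√S) = 0.013 × 191 / (√0.017) = 19.04.
Trying y = 2.77 m: A R^(2/3) = 30.55 — over.
Trying y = 1.65 m: A R^(2/3) = 7.675 — short.
Trying y = 2.32 m: A R^(2/3) = 19.04 — close enough.

y_n = 2.32 m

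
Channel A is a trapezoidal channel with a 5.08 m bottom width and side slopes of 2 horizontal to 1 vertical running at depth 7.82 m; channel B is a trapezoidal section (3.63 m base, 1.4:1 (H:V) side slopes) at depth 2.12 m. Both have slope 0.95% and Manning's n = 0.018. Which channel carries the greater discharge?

channel A

Channel A: With bottom width b = 5.08 m and side slope z = 2: A = (b + zy)y = (5.08 + 2×7.82)×7.82 = 162 m²; P = b + 2y√(1+z²) = 5.08 + 2×7.82×2.236 = 40.05 m. Hydraulic radius R = A/P = 162/40.05 = 4.045 m. Q_A = (1/0.018)·162·4.045^(2/3)·√0.0095 = 2228 m³/s.
Channel B: With bottom width b = 3.63 m and side slope z = 1.4: A = (b + zy)y = (3.63 + 1.4×2.12)×2.12 = 13.99 m²; P = b + 2y√(1+z²) = 3.63 + 2×2.12×1.72 = 10.92 m. Hydraulic radius R = A/P = 13.99/10.92 = 1.28 m. Q_B = (1/0.018)·13.99·1.28^(2/3)·√0.0095 = 89.31 m³/s.
Q_A = 2228 m³/s vs Q_B = 89.31 m³/s, so channel A carries more.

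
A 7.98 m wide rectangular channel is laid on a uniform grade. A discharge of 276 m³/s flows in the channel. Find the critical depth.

For a rectangular channel, critical depth y_c = (q²/g)^(1/3) where q = Q/b = 276/7.98 = 34.59 m²/s.
So y_c = (34.59²/9.81)^(1/3) = 4.96 m.

y_c = 4.96 m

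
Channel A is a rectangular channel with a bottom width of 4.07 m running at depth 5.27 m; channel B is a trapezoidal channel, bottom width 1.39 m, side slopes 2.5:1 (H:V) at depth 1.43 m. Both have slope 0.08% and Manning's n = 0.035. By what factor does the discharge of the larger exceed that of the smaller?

Channel A: Flow area A = b·y = 4.07 × 5.27 = 21.45 m². Wetted perimeter P = b + 2y = 4.07 + 2×5.27 = 14.61 m. Hydraulic radius R = A/P = 21.45/14.61 = 1.468 m. Q_A = (1/0.035)·21.45·1.468^(2/3)·√0.0008 = 22.39 m³/s.
Channel B: With bottom width b = 1.39 m and side slope z = 2.5: A = (b + zy)y = (1.39 + 2.5×1.43)×1.43 = 7.1 m²; P = b + 2y√(1+z²) = 1.39 + 2×1.43×2.693 = 9.091 m. Hydraulic radius R = A/P = 7.1/9.091 = 0.781 m. Q_B = (1/0.035)·7.1·0.781^(2/3)·√0.0008 = 4.866 m³/s.
The larger discharge is 22.39 m³/s and the smaller is 4.866 m³/s; the ratio is 4.6.

4.6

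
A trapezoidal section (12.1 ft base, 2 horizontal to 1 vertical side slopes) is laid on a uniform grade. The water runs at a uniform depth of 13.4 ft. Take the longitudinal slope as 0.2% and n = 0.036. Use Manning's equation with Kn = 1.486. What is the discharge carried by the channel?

Q = 3600 ft³/s

With bottom width b = 12.1 ft and side slope z = 2: A = (b + zy)y = (12.1 + 2×13.4)×13.4 = 521.3 ft²; P = b + 2y√(1+z²) = 12.1 + 2×13.4×2.236 = 72.03 ft.
Hydraulic radius R = A/P = 521.3/72.03 = 7.237 ft.
Manning's equation: Q = (1.486/n) A R^(2/3) S^(1/2) = (1.486/0.036) × 521.3 × 7.237^(2/3) × 0.002^(1/2) = 3600 ft³/s.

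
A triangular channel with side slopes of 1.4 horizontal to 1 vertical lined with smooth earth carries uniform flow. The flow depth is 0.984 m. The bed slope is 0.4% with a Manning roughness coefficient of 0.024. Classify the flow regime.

For a triangular section with side slope z = 1.4: A = zy² = 1.4×0.984² = 1.356 m²; P = 2y√(1+z²) = 2×0.984×1.72 = 3.386 m.
Hydraulic radius R = A/P = 1.356/3.386 = 0.4004 m.
V = (1/n) R^(2/3) √S = (1/0.024) × 0.4004^(2/3) × √0.004 = 1.431 m/s. Hydraulic depth D_h = A/T = 1.356/2.755 = 0.492 m.
Froude number Fr = V/√(g·D_h) = 1.431/√(9.81×0.492) = 0.652, which is less than 1, so the flow is subcritical.

subcritical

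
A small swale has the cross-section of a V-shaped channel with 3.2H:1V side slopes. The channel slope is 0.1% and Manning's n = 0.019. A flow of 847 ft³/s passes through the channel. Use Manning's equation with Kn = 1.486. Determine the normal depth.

Manning's equation rearranged: A R^(2/3) = nQ / (1.486·√S) = 0.019 × 847 / (1.486 × √0.001) = 342.5.
Trying y = 4.73 ft: A R^(2/3) = 123.2 — low.
Trying y = 8.39 ft: A R^(2/3) = 568 — high.
Trying y = 6.94 ft: A R^(2/3) = 342.5 — ≈ 342.5.

y_n = 6.94 ft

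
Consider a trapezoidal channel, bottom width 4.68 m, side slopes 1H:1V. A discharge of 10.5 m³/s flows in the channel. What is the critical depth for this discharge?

At critical depth, Q² T / (g A³) = 1, i.e. A³/T = Q²/g = 10.5²/9.81 = 11.24.
At y = 0.844 m: A³/T = 15.91 — high.
At y = 0.557 m: A³/T = 4.284 — low.
At y = 0.757 m: A³/T = 11.26 — ≈ 11.24.

y_c = 0.757 m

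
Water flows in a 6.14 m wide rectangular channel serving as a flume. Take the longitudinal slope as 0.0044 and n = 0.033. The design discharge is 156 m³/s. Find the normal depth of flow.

y_n = 7.52 m

Manning's equation rearranged: A R^(2/3) = nQ / (1·√S) = 0.033 × 156 / (√0.0044) = 77.61.
Try y = 6.53 m: A R^(2/3) = 65.5 — short.
Try y = 7.52 m: A R^(2/3) = 77.63 — matches.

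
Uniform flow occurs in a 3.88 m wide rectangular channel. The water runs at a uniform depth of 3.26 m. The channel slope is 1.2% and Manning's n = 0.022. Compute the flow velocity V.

V = 5.67 m/s

Flow area A = b·y = 3.88 × 3.26 = 12.65 m². Wetted perimeter P = b + 2y = 3.88 + 2×3.26 = 10.4 m.
Hydraulic radius R = A/P = 12.65/10.4 = 1.216 m.
From Manning's equation, V = (1/n) R^(2/3) S^(1/2) = (1/0.022) × 1.216^(2/3) × 0.012^(1/2) = 5.67 m/s.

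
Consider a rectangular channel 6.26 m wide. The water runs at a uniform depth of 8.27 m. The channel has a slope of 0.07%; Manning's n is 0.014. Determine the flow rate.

Q = 169 m³/s

Flow area A = b·y = 6.26 × 8.27 = 51.77 m². Wetted perimeter P = b + 2y = 6.26 + 2×8.27 = 22.8 m.
Hydraulic radius R = A/P = 51.77/22.8 = 2.271 m.
Manning's equation: Q = (1/n) A R^(2/3) S^(1/2) = (1/0.014) × 51.77 × 2.271^(2/3) × 0.0007^(1/2) = 169 m³/s.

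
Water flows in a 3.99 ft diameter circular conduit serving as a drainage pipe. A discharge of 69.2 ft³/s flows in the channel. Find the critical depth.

At critical depth, Q² T / (g A³) = 1, i.e. A³/T = Q²/g = 69.2²/32.2 = 148.7.
At y = 2.04 ft: A³/T = 66.69 — short.
At y = 2.87 ft: A³/T = 248.9 — over.
At y = 2.52 ft: A³/T = 149.7 — matches.

y_c = 2.52 ft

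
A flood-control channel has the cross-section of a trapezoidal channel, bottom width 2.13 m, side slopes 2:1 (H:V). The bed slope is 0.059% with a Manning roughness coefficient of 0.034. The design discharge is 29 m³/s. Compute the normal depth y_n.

y_n = 3.28 m

Manning's equation rearranged: A R^(2/3) = nQ / (1·√S) = 0.034 × 29 / (√0.00059) = 40.59.
Trying y = 3.89 m: A R^(2/3) = 60.67 — high.
Trying y = 2.54 m: A R^(2/3) = 22.45 — low.
Trying y = 3.28 m: A R^(2/3) = 40.55 — ≈ 40.59.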